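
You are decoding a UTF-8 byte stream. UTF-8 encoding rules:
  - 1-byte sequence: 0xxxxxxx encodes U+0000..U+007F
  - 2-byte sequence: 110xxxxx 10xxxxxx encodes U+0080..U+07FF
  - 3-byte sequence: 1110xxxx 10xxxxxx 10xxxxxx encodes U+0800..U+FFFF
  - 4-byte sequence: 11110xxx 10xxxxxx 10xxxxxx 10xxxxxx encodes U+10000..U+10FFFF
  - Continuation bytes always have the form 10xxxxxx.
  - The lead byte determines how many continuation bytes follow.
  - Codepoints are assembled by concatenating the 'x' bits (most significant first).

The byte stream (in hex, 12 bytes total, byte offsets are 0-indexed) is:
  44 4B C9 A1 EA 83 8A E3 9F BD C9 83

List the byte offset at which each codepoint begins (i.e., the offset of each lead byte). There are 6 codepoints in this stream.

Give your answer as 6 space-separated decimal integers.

Answer: 0 1 2 4 7 10

Derivation:
Byte[0]=44: 1-byte ASCII. cp=U+0044
Byte[1]=4B: 1-byte ASCII. cp=U+004B
Byte[2]=C9: 2-byte lead, need 1 cont bytes. acc=0x9
Byte[3]=A1: continuation. acc=(acc<<6)|0x21=0x261
Completed: cp=U+0261 (starts at byte 2)
Byte[4]=EA: 3-byte lead, need 2 cont bytes. acc=0xA
Byte[5]=83: continuation. acc=(acc<<6)|0x03=0x283
Byte[6]=8A: continuation. acc=(acc<<6)|0x0A=0xA0CA
Completed: cp=U+A0CA (starts at byte 4)
Byte[7]=E3: 3-byte lead, need 2 cont bytes. acc=0x3
Byte[8]=9F: continuation. acc=(acc<<6)|0x1F=0xDF
Byte[9]=BD: continuation. acc=(acc<<6)|0x3D=0x37FD
Completed: cp=U+37FD (starts at byte 7)
Byte[10]=C9: 2-byte lead, need 1 cont bytes. acc=0x9
Byte[11]=83: continuation. acc=(acc<<6)|0x03=0x243
Completed: cp=U+0243 (starts at byte 10)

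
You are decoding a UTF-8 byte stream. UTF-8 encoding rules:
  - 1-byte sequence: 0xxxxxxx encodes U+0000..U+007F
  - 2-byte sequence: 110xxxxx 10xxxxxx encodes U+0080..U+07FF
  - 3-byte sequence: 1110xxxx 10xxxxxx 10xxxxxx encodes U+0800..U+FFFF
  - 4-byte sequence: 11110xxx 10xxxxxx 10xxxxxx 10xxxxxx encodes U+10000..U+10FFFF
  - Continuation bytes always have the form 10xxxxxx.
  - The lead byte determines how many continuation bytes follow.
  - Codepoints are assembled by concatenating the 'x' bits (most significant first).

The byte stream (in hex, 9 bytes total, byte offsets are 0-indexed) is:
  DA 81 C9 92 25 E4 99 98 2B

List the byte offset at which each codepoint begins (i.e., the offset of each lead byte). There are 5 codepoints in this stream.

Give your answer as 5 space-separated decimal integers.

Byte[0]=DA: 2-byte lead, need 1 cont bytes. acc=0x1A
Byte[1]=81: continuation. acc=(acc<<6)|0x01=0x681
Completed: cp=U+0681 (starts at byte 0)
Byte[2]=C9: 2-byte lead, need 1 cont bytes. acc=0x9
Byte[3]=92: continuation. acc=(acc<<6)|0x12=0x252
Completed: cp=U+0252 (starts at byte 2)
Byte[4]=25: 1-byte ASCII. cp=U+0025
Byte[5]=E4: 3-byte lead, need 2 cont bytes. acc=0x4
Byte[6]=99: continuation. acc=(acc<<6)|0x19=0x119
Byte[7]=98: continuation. acc=(acc<<6)|0x18=0x4658
Completed: cp=U+4658 (starts at byte 5)
Byte[8]=2B: 1-byte ASCII. cp=U+002B

Answer: 0 2 4 5 8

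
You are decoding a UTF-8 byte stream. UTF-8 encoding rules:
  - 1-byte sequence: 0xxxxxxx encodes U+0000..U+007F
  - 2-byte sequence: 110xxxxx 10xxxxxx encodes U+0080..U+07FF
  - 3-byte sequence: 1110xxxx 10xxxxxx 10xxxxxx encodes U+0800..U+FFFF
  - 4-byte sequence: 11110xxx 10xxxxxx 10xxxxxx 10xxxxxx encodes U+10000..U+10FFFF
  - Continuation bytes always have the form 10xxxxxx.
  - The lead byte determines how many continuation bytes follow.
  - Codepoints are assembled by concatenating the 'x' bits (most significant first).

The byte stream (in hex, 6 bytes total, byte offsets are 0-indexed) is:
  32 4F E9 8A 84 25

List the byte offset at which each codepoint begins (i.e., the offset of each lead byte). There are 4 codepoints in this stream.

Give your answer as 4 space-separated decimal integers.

Answer: 0 1 2 5

Derivation:
Byte[0]=32: 1-byte ASCII. cp=U+0032
Byte[1]=4F: 1-byte ASCII. cp=U+004F
Byte[2]=E9: 3-byte lead, need 2 cont bytes. acc=0x9
Byte[3]=8A: continuation. acc=(acc<<6)|0x0A=0x24A
Byte[4]=84: continuation. acc=(acc<<6)|0x04=0x9284
Completed: cp=U+9284 (starts at byte 2)
Byte[5]=25: 1-byte ASCII. cp=U+0025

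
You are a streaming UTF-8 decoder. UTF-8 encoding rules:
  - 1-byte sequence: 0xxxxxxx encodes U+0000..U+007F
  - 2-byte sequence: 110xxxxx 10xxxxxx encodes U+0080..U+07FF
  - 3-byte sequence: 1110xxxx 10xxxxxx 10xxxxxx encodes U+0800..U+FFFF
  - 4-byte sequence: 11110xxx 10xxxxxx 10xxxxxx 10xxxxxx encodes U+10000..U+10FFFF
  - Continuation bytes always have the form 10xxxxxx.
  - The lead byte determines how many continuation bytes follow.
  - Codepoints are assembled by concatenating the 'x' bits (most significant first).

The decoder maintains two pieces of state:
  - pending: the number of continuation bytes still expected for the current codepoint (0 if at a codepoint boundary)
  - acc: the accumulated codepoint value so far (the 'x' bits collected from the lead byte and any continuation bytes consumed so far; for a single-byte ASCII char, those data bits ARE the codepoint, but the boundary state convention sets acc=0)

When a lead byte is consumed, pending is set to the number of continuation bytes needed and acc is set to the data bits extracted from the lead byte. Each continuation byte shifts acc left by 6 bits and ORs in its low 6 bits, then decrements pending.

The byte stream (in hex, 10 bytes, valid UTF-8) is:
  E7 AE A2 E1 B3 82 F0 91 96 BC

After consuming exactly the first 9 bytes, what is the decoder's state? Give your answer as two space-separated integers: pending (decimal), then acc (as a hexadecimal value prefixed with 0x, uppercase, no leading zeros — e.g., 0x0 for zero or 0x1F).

Byte[0]=E7: 3-byte lead. pending=2, acc=0x7
Byte[1]=AE: continuation. acc=(acc<<6)|0x2E=0x1EE, pending=1
Byte[2]=A2: continuation. acc=(acc<<6)|0x22=0x7BA2, pending=0
Byte[3]=E1: 3-byte lead. pending=2, acc=0x1
Byte[4]=B3: continuation. acc=(acc<<6)|0x33=0x73, pending=1
Byte[5]=82: continuation. acc=(acc<<6)|0x02=0x1CC2, pending=0
Byte[6]=F0: 4-byte lead. pending=3, acc=0x0
Byte[7]=91: continuation. acc=(acc<<6)|0x11=0x11, pending=2
Byte[8]=96: continuation. acc=(acc<<6)|0x16=0x456, pending=1

Answer: 1 0x456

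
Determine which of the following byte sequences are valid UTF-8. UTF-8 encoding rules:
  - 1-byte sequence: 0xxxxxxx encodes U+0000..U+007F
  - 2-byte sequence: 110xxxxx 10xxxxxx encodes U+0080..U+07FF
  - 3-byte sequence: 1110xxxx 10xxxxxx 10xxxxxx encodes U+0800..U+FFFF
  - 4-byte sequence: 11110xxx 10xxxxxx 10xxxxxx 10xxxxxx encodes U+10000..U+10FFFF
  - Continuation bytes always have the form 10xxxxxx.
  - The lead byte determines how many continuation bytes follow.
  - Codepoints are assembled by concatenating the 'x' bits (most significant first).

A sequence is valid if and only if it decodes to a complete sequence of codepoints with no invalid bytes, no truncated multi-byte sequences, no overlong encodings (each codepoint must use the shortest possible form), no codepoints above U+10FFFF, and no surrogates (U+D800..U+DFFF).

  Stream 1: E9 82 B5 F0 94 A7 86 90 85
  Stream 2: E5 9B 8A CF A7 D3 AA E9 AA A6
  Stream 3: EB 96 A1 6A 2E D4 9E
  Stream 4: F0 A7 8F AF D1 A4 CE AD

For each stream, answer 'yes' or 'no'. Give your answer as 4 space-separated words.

Stream 1: error at byte offset 7. INVALID
Stream 2: decodes cleanly. VALID
Stream 3: decodes cleanly. VALID
Stream 4: decodes cleanly. VALID

Answer: no yes yes yes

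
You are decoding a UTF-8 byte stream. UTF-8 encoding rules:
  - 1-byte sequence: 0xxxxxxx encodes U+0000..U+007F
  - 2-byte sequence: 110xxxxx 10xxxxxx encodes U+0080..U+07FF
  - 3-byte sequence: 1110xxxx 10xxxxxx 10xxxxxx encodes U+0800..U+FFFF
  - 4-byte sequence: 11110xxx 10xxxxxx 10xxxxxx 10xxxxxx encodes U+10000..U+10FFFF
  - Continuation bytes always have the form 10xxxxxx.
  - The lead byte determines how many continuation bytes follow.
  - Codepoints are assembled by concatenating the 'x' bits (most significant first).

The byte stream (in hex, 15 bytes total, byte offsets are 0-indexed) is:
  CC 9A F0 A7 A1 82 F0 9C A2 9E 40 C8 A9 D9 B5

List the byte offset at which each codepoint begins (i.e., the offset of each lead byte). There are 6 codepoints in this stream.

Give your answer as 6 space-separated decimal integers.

Answer: 0 2 6 10 11 13

Derivation:
Byte[0]=CC: 2-byte lead, need 1 cont bytes. acc=0xC
Byte[1]=9A: continuation. acc=(acc<<6)|0x1A=0x31A
Completed: cp=U+031A (starts at byte 0)
Byte[2]=F0: 4-byte lead, need 3 cont bytes. acc=0x0
Byte[3]=A7: continuation. acc=(acc<<6)|0x27=0x27
Byte[4]=A1: continuation. acc=(acc<<6)|0x21=0x9E1
Byte[5]=82: continuation. acc=(acc<<6)|0x02=0x27842
Completed: cp=U+27842 (starts at byte 2)
Byte[6]=F0: 4-byte lead, need 3 cont bytes. acc=0x0
Byte[7]=9C: continuation. acc=(acc<<6)|0x1C=0x1C
Byte[8]=A2: continuation. acc=(acc<<6)|0x22=0x722
Byte[9]=9E: continuation. acc=(acc<<6)|0x1E=0x1C89E
Completed: cp=U+1C89E (starts at byte 6)
Byte[10]=40: 1-byte ASCII. cp=U+0040
Byte[11]=C8: 2-byte lead, need 1 cont bytes. acc=0x8
Byte[12]=A9: continuation. acc=(acc<<6)|0x29=0x229
Completed: cp=U+0229 (starts at byte 11)
Byte[13]=D9: 2-byte lead, need 1 cont bytes. acc=0x19
Byte[14]=B5: continuation. acc=(acc<<6)|0x35=0x675
Completed: cp=U+0675 (starts at byte 13)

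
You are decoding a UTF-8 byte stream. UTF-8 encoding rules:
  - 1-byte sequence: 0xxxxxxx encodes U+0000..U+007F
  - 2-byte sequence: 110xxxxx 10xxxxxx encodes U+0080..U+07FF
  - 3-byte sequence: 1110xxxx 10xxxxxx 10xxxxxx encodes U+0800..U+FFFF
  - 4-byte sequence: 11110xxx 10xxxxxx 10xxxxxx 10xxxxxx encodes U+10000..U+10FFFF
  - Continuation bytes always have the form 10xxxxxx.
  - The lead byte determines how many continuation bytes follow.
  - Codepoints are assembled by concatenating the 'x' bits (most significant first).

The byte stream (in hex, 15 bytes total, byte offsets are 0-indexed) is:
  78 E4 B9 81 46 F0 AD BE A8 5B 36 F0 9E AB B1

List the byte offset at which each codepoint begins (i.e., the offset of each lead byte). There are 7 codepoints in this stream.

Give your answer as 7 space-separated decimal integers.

Answer: 0 1 4 5 9 10 11

Derivation:
Byte[0]=78: 1-byte ASCII. cp=U+0078
Byte[1]=E4: 3-byte lead, need 2 cont bytes. acc=0x4
Byte[2]=B9: continuation. acc=(acc<<6)|0x39=0x139
Byte[3]=81: continuation. acc=(acc<<6)|0x01=0x4E41
Completed: cp=U+4E41 (starts at byte 1)
Byte[4]=46: 1-byte ASCII. cp=U+0046
Byte[5]=F0: 4-byte lead, need 3 cont bytes. acc=0x0
Byte[6]=AD: continuation. acc=(acc<<6)|0x2D=0x2D
Byte[7]=BE: continuation. acc=(acc<<6)|0x3E=0xB7E
Byte[8]=A8: continuation. acc=(acc<<6)|0x28=0x2DFA8
Completed: cp=U+2DFA8 (starts at byte 5)
Byte[9]=5B: 1-byte ASCII. cp=U+005B
Byte[10]=36: 1-byte ASCII. cp=U+0036
Byte[11]=F0: 4-byte lead, need 3 cont bytes. acc=0x0
Byte[12]=9E: continuation. acc=(acc<<6)|0x1E=0x1E
Byte[13]=AB: continuation. acc=(acc<<6)|0x2B=0x7AB
Byte[14]=B1: continuation. acc=(acc<<6)|0x31=0x1EAF1
Completed: cp=U+1EAF1 (starts at byte 11)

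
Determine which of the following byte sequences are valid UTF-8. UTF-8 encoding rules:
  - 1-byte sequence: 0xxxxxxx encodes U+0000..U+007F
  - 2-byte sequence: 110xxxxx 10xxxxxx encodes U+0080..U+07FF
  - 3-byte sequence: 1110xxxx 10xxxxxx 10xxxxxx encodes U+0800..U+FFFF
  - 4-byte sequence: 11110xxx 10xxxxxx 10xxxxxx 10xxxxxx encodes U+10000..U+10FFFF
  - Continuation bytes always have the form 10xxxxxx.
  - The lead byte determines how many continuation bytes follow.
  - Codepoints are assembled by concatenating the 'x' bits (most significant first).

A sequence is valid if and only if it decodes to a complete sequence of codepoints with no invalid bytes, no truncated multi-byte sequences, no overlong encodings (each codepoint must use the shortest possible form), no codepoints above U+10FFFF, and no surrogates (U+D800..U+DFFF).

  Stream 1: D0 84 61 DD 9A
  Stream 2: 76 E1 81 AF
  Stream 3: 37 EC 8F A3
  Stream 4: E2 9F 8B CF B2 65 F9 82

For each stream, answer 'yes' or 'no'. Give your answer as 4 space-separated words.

Answer: yes yes yes no

Derivation:
Stream 1: decodes cleanly. VALID
Stream 2: decodes cleanly. VALID
Stream 3: decodes cleanly. VALID
Stream 4: error at byte offset 6. INVALID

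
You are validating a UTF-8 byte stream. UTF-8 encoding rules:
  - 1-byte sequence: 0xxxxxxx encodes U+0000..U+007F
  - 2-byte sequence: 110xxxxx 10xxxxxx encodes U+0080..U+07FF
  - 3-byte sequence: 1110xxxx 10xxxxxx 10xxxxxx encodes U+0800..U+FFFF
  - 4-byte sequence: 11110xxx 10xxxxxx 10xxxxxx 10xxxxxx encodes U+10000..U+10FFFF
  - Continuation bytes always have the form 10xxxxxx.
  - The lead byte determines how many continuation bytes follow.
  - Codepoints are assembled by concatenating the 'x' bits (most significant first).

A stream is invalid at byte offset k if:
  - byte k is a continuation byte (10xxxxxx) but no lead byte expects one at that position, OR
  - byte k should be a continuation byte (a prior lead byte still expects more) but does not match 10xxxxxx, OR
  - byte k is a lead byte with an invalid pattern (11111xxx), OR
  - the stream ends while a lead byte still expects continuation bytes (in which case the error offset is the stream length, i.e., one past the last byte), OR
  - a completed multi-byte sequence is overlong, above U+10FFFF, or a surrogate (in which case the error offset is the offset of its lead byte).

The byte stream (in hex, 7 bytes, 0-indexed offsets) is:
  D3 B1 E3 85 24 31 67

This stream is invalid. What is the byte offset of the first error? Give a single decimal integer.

Byte[0]=D3: 2-byte lead, need 1 cont bytes. acc=0x13
Byte[1]=B1: continuation. acc=(acc<<6)|0x31=0x4F1
Completed: cp=U+04F1 (starts at byte 0)
Byte[2]=E3: 3-byte lead, need 2 cont bytes. acc=0x3
Byte[3]=85: continuation. acc=(acc<<6)|0x05=0xC5
Byte[4]=24: expected 10xxxxxx continuation. INVALID

Answer: 4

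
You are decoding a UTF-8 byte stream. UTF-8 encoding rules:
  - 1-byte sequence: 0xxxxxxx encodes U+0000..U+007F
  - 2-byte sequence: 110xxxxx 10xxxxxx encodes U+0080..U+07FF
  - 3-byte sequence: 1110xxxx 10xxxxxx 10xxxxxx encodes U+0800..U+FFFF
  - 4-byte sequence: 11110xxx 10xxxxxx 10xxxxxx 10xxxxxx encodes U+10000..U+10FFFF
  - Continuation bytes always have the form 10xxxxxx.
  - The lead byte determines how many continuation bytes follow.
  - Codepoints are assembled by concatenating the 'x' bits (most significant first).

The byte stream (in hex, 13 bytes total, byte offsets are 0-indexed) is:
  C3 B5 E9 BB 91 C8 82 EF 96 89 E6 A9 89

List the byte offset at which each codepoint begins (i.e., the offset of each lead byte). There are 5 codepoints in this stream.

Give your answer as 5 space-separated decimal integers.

Answer: 0 2 5 7 10

Derivation:
Byte[0]=C3: 2-byte lead, need 1 cont bytes. acc=0x3
Byte[1]=B5: continuation. acc=(acc<<6)|0x35=0xF5
Completed: cp=U+00F5 (starts at byte 0)
Byte[2]=E9: 3-byte lead, need 2 cont bytes. acc=0x9
Byte[3]=BB: continuation. acc=(acc<<6)|0x3B=0x27B
Byte[4]=91: continuation. acc=(acc<<6)|0x11=0x9ED1
Completed: cp=U+9ED1 (starts at byte 2)
Byte[5]=C8: 2-byte lead, need 1 cont bytes. acc=0x8
Byte[6]=82: continuation. acc=(acc<<6)|0x02=0x202
Completed: cp=U+0202 (starts at byte 5)
Byte[7]=EF: 3-byte lead, need 2 cont bytes. acc=0xF
Byte[8]=96: continuation. acc=(acc<<6)|0x16=0x3D6
Byte[9]=89: continuation. acc=(acc<<6)|0x09=0xF589
Completed: cp=U+F589 (starts at byte 7)
Byte[10]=E6: 3-byte lead, need 2 cont bytes. acc=0x6
Byte[11]=A9: continuation. acc=(acc<<6)|0x29=0x1A9
Byte[12]=89: continuation. acc=(acc<<6)|0x09=0x6A49
Completed: cp=U+6A49 (starts at byte 10)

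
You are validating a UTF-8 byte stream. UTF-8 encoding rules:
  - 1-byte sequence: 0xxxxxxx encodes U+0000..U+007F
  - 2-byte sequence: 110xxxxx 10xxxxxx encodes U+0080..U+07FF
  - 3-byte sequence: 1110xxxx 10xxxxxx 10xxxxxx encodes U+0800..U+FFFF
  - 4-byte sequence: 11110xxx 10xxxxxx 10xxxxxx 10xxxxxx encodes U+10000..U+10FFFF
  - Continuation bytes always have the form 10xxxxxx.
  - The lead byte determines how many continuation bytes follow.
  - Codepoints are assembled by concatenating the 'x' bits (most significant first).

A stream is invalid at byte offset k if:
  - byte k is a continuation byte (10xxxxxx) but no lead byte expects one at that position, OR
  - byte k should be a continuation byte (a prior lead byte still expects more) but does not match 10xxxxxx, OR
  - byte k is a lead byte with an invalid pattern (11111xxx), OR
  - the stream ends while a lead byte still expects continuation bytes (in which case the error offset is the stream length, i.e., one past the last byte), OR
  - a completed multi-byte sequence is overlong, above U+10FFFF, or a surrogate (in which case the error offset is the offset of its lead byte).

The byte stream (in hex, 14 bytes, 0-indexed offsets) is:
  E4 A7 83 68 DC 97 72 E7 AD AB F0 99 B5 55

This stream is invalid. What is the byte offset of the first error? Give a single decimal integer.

Byte[0]=E4: 3-byte lead, need 2 cont bytes. acc=0x4
Byte[1]=A7: continuation. acc=(acc<<6)|0x27=0x127
Byte[2]=83: continuation. acc=(acc<<6)|0x03=0x49C3
Completed: cp=U+49C3 (starts at byte 0)
Byte[3]=68: 1-byte ASCII. cp=U+0068
Byte[4]=DC: 2-byte lead, need 1 cont bytes. acc=0x1C
Byte[5]=97: continuation. acc=(acc<<6)|0x17=0x717
Completed: cp=U+0717 (starts at byte 4)
Byte[6]=72: 1-byte ASCII. cp=U+0072
Byte[7]=E7: 3-byte lead, need 2 cont bytes. acc=0x7
Byte[8]=AD: continuation. acc=(acc<<6)|0x2D=0x1ED
Byte[9]=AB: continuation. acc=(acc<<6)|0x2B=0x7B6B
Completed: cp=U+7B6B (starts at byte 7)
Byte[10]=F0: 4-byte lead, need 3 cont bytes. acc=0x0
Byte[11]=99: continuation. acc=(acc<<6)|0x19=0x19
Byte[12]=B5: continuation. acc=(acc<<6)|0x35=0x675
Byte[13]=55: expected 10xxxxxx continuation. INVALID

Answer: 13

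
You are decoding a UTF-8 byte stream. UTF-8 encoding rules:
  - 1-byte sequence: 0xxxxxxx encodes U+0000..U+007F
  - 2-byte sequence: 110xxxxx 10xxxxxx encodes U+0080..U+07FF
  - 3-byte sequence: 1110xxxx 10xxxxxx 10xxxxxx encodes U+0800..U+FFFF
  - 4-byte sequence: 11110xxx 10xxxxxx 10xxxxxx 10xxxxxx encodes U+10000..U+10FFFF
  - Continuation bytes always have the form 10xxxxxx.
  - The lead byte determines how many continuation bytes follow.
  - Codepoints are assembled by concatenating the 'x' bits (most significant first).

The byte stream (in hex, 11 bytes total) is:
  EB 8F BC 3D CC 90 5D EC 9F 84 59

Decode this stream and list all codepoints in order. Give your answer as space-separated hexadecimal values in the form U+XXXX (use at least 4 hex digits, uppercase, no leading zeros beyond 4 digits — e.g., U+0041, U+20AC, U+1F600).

Byte[0]=EB: 3-byte lead, need 2 cont bytes. acc=0xB
Byte[1]=8F: continuation. acc=(acc<<6)|0x0F=0x2CF
Byte[2]=BC: continuation. acc=(acc<<6)|0x3C=0xB3FC
Completed: cp=U+B3FC (starts at byte 0)
Byte[3]=3D: 1-byte ASCII. cp=U+003D
Byte[4]=CC: 2-byte lead, need 1 cont bytes. acc=0xC
Byte[5]=90: continuation. acc=(acc<<6)|0x10=0x310
Completed: cp=U+0310 (starts at byte 4)
Byte[6]=5D: 1-byte ASCII. cp=U+005D
Byte[7]=EC: 3-byte lead, need 2 cont bytes. acc=0xC
Byte[8]=9F: continuation. acc=(acc<<6)|0x1F=0x31F
Byte[9]=84: continuation. acc=(acc<<6)|0x04=0xC7C4
Completed: cp=U+C7C4 (starts at byte 7)
Byte[10]=59: 1-byte ASCII. cp=U+0059

Answer: U+B3FC U+003D U+0310 U+005D U+C7C4 U+0059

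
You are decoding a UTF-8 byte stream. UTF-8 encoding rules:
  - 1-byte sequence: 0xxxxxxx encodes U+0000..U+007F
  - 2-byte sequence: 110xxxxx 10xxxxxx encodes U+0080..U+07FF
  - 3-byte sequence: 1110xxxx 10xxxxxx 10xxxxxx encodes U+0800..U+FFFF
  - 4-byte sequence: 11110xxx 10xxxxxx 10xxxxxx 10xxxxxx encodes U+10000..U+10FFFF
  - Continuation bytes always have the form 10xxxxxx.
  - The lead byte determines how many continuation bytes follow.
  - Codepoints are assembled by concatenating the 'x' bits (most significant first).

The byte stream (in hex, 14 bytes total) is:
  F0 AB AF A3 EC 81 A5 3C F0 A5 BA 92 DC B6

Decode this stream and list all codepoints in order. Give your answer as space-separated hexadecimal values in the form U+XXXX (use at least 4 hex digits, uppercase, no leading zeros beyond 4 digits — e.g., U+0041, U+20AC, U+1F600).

Byte[0]=F0: 4-byte lead, need 3 cont bytes. acc=0x0
Byte[1]=AB: continuation. acc=(acc<<6)|0x2B=0x2B
Byte[2]=AF: continuation. acc=(acc<<6)|0x2F=0xAEF
Byte[3]=A3: continuation. acc=(acc<<6)|0x23=0x2BBE3
Completed: cp=U+2BBE3 (starts at byte 0)
Byte[4]=EC: 3-byte lead, need 2 cont bytes. acc=0xC
Byte[5]=81: continuation. acc=(acc<<6)|0x01=0x301
Byte[6]=A5: continuation. acc=(acc<<6)|0x25=0xC065
Completed: cp=U+C065 (starts at byte 4)
Byte[7]=3C: 1-byte ASCII. cp=U+003C
Byte[8]=F0: 4-byte lead, need 3 cont bytes. acc=0x0
Byte[9]=A5: continuation. acc=(acc<<6)|0x25=0x25
Byte[10]=BA: continuation. acc=(acc<<6)|0x3A=0x97A
Byte[11]=92: continuation. acc=(acc<<6)|0x12=0x25E92
Completed: cp=U+25E92 (starts at byte 8)
Byte[12]=DC: 2-byte lead, need 1 cont bytes. acc=0x1C
Byte[13]=B6: continuation. acc=(acc<<6)|0x36=0x736
Completed: cp=U+0736 (starts at byte 12)

Answer: U+2BBE3 U+C065 U+003C U+25E92 U+0736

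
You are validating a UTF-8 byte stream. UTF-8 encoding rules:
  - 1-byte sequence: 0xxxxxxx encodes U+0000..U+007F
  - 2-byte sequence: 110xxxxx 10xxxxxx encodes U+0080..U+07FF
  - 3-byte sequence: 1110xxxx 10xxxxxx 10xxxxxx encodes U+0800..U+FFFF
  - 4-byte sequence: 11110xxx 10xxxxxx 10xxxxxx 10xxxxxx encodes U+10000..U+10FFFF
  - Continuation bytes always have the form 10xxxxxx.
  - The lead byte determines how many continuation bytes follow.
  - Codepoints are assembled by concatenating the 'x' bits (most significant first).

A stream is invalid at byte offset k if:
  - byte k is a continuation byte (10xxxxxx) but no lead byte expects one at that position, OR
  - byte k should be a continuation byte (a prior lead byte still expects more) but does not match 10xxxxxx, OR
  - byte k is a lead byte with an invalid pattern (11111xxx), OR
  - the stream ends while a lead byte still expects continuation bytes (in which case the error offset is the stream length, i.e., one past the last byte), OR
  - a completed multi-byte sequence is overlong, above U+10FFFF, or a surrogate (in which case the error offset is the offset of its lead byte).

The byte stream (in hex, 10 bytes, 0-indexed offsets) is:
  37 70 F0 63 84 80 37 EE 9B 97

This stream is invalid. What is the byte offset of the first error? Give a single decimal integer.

Answer: 3

Derivation:
Byte[0]=37: 1-byte ASCII. cp=U+0037
Byte[1]=70: 1-byte ASCII. cp=U+0070
Byte[2]=F0: 4-byte lead, need 3 cont bytes. acc=0x0
Byte[3]=63: expected 10xxxxxx continuation. INVALID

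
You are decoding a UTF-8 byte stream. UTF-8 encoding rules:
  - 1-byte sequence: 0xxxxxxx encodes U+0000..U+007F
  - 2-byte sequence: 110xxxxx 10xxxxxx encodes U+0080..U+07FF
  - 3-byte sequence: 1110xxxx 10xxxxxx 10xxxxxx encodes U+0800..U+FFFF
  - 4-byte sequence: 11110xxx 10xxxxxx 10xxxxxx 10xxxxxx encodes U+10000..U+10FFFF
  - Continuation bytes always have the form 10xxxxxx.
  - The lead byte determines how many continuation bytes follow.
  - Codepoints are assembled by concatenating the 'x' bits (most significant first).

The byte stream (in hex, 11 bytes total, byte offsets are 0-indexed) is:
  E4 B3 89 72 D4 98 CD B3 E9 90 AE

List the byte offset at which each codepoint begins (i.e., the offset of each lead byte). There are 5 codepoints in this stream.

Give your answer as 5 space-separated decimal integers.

Answer: 0 3 4 6 8

Derivation:
Byte[0]=E4: 3-byte lead, need 2 cont bytes. acc=0x4
Byte[1]=B3: continuation. acc=(acc<<6)|0x33=0x133
Byte[2]=89: continuation. acc=(acc<<6)|0x09=0x4CC9
Completed: cp=U+4CC9 (starts at byte 0)
Byte[3]=72: 1-byte ASCII. cp=U+0072
Byte[4]=D4: 2-byte lead, need 1 cont bytes. acc=0x14
Byte[5]=98: continuation. acc=(acc<<6)|0x18=0x518
Completed: cp=U+0518 (starts at byte 4)
Byte[6]=CD: 2-byte lead, need 1 cont bytes. acc=0xD
Byte[7]=B3: continuation. acc=(acc<<6)|0x33=0x373
Completed: cp=U+0373 (starts at byte 6)
Byte[8]=E9: 3-byte lead, need 2 cont bytes. acc=0x9
Byte[9]=90: continuation. acc=(acc<<6)|0x10=0x250
Byte[10]=AE: continuation. acc=(acc<<6)|0x2E=0x942E
Completed: cp=U+942E (starts at byte 8)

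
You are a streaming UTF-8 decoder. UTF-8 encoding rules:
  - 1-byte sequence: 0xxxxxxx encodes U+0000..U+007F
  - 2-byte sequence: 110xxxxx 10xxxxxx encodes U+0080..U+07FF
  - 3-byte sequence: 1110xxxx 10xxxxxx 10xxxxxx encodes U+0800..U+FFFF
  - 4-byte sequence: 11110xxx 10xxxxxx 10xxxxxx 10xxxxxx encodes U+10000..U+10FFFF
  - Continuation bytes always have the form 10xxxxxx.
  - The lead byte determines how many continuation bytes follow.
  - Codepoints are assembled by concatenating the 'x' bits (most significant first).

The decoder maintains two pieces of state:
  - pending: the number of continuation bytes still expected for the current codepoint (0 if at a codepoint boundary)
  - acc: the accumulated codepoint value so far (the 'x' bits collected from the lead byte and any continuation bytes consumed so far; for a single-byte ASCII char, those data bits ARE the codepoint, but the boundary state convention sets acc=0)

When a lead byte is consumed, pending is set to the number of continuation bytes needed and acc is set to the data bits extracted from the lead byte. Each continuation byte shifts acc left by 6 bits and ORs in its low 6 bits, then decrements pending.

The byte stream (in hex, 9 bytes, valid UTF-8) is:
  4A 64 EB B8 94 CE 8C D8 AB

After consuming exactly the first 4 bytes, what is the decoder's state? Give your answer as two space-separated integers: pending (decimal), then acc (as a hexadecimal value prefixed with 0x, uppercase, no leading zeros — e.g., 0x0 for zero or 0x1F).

Byte[0]=4A: 1-byte. pending=0, acc=0x0
Byte[1]=64: 1-byte. pending=0, acc=0x0
Byte[2]=EB: 3-byte lead. pending=2, acc=0xB
Byte[3]=B8: continuation. acc=(acc<<6)|0x38=0x2F8, pending=1

Answer: 1 0x2F8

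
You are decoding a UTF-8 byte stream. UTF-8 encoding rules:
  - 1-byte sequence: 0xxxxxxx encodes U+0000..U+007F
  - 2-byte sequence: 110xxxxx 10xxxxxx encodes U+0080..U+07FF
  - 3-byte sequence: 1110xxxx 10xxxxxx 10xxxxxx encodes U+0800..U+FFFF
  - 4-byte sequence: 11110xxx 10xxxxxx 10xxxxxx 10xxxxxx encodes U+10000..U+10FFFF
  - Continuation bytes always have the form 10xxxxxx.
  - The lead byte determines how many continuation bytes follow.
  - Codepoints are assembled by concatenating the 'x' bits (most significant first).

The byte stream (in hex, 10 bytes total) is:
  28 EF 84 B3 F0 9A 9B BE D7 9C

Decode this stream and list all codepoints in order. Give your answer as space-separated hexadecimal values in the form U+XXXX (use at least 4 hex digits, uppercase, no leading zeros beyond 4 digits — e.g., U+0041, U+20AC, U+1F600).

Answer: U+0028 U+F133 U+1A6FE U+05DC

Derivation:
Byte[0]=28: 1-byte ASCII. cp=U+0028
Byte[1]=EF: 3-byte lead, need 2 cont bytes. acc=0xF
Byte[2]=84: continuation. acc=(acc<<6)|0x04=0x3C4
Byte[3]=B3: continuation. acc=(acc<<6)|0x33=0xF133
Completed: cp=U+F133 (starts at byte 1)
Byte[4]=F0: 4-byte lead, need 3 cont bytes. acc=0x0
Byte[5]=9A: continuation. acc=(acc<<6)|0x1A=0x1A
Byte[6]=9B: continuation. acc=(acc<<6)|0x1B=0x69B
Byte[7]=BE: continuation. acc=(acc<<6)|0x3E=0x1A6FE
Completed: cp=U+1A6FE (starts at byte 4)
Byte[8]=D7: 2-byte lead, need 1 cont bytes. acc=0x17
Byte[9]=9C: continuation. acc=(acc<<6)|0x1C=0x5DC
Completed: cp=U+05DC (starts at byte 8)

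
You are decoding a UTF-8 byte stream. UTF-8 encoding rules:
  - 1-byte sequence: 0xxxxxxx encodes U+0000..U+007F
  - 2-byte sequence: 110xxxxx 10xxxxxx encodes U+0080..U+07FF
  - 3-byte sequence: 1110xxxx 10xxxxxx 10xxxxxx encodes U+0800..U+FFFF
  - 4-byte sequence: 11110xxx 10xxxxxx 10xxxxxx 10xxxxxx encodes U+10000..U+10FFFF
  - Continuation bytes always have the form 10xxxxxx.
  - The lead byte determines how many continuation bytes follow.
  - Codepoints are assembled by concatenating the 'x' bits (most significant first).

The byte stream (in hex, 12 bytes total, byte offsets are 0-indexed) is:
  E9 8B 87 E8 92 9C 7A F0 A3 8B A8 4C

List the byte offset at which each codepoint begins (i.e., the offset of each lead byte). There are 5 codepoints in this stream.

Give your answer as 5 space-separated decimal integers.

Byte[0]=E9: 3-byte lead, need 2 cont bytes. acc=0x9
Byte[1]=8B: continuation. acc=(acc<<6)|0x0B=0x24B
Byte[2]=87: continuation. acc=(acc<<6)|0x07=0x92C7
Completed: cp=U+92C7 (starts at byte 0)
Byte[3]=E8: 3-byte lead, need 2 cont bytes. acc=0x8
Byte[4]=92: continuation. acc=(acc<<6)|0x12=0x212
Byte[5]=9C: continuation. acc=(acc<<6)|0x1C=0x849C
Completed: cp=U+849C (starts at byte 3)
Byte[6]=7A: 1-byte ASCII. cp=U+007A
Byte[7]=F0: 4-byte lead, need 3 cont bytes. acc=0x0
Byte[8]=A3: continuation. acc=(acc<<6)|0x23=0x23
Byte[9]=8B: continuation. acc=(acc<<6)|0x0B=0x8CB
Byte[10]=A8: continuation. acc=(acc<<6)|0x28=0x232E8
Completed: cp=U+232E8 (starts at byte 7)
Byte[11]=4C: 1-byte ASCII. cp=U+004C

Answer: 0 3 6 7 11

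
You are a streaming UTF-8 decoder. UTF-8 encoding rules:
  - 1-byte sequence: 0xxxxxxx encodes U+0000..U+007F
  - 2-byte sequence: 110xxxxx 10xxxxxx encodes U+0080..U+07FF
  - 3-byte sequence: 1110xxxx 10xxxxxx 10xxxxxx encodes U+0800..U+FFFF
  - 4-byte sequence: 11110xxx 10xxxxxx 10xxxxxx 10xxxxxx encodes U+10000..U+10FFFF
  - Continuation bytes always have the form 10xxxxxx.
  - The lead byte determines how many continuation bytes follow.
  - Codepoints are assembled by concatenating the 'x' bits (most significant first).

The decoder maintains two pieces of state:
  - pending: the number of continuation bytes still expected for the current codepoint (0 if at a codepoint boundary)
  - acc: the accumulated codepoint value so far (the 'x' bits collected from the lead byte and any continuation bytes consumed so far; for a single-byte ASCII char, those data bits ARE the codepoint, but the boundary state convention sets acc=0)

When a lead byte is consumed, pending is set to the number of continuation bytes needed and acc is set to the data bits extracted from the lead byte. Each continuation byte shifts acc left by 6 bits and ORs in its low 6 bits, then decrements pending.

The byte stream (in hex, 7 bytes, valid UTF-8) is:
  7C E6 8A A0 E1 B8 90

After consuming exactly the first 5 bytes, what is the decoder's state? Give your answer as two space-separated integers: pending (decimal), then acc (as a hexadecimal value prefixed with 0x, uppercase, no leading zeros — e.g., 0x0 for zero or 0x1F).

Answer: 2 0x1

Derivation:
Byte[0]=7C: 1-byte. pending=0, acc=0x0
Byte[1]=E6: 3-byte lead. pending=2, acc=0x6
Byte[2]=8A: continuation. acc=(acc<<6)|0x0A=0x18A, pending=1
Byte[3]=A0: continuation. acc=(acc<<6)|0x20=0x62A0, pending=0
Byte[4]=E1: 3-byte lead. pending=2, acc=0x1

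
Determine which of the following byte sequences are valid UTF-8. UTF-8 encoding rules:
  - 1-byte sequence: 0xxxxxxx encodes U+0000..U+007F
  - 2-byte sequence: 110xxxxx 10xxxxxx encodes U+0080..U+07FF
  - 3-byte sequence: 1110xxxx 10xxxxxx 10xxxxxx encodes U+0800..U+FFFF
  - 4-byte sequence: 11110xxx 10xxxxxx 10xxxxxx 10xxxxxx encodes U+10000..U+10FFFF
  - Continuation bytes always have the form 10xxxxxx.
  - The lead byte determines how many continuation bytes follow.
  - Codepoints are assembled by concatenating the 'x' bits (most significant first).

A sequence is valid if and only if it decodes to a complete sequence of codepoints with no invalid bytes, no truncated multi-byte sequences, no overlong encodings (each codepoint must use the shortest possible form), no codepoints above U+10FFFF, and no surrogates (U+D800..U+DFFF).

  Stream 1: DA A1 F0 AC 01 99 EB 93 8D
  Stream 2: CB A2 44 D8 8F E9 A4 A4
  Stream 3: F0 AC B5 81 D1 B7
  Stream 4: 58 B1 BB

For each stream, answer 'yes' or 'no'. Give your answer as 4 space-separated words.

Answer: no yes yes no

Derivation:
Stream 1: error at byte offset 4. INVALID
Stream 2: decodes cleanly. VALID
Stream 3: decodes cleanly. VALID
Stream 4: error at byte offset 1. INVALID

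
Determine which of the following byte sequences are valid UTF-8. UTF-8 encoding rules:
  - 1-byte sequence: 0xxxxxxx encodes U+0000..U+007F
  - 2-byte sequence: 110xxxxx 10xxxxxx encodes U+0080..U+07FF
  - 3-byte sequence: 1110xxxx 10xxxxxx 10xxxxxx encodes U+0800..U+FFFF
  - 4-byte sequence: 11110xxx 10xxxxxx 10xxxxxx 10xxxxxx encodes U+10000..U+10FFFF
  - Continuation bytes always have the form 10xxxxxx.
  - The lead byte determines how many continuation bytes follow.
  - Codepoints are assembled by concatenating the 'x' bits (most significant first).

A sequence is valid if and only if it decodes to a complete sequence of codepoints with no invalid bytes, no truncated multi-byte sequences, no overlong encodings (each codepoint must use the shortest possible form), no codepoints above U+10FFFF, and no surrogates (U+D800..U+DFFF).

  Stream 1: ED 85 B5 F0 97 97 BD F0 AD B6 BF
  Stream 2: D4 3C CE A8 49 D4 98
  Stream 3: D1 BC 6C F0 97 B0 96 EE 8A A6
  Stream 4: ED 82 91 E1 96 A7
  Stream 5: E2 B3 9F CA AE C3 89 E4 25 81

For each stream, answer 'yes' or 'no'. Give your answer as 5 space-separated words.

Stream 1: decodes cleanly. VALID
Stream 2: error at byte offset 1. INVALID
Stream 3: decodes cleanly. VALID
Stream 4: decodes cleanly. VALID
Stream 5: error at byte offset 8. INVALID

Answer: yes no yes yes no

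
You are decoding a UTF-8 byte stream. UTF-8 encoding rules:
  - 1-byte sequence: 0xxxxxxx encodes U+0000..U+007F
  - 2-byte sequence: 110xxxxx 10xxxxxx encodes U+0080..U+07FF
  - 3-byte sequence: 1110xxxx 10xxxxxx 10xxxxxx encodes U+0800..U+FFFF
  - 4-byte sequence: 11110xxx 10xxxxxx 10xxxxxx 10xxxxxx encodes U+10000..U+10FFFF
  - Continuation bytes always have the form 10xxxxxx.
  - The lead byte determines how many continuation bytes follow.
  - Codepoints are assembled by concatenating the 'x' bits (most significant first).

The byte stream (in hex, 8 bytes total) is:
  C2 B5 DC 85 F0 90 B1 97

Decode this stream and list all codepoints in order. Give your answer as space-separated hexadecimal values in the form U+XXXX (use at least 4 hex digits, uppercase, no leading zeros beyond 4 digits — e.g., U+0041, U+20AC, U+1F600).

Byte[0]=C2: 2-byte lead, need 1 cont bytes. acc=0x2
Byte[1]=B5: continuation. acc=(acc<<6)|0x35=0xB5
Completed: cp=U+00B5 (starts at byte 0)
Byte[2]=DC: 2-byte lead, need 1 cont bytes. acc=0x1C
Byte[3]=85: continuation. acc=(acc<<6)|0x05=0x705
Completed: cp=U+0705 (starts at byte 2)
Byte[4]=F0: 4-byte lead, need 3 cont bytes. acc=0x0
Byte[5]=90: continuation. acc=(acc<<6)|0x10=0x10
Byte[6]=B1: continuation. acc=(acc<<6)|0x31=0x431
Byte[7]=97: continuation. acc=(acc<<6)|0x17=0x10C57
Completed: cp=U+10C57 (starts at byte 4)

Answer: U+00B5 U+0705 U+10C57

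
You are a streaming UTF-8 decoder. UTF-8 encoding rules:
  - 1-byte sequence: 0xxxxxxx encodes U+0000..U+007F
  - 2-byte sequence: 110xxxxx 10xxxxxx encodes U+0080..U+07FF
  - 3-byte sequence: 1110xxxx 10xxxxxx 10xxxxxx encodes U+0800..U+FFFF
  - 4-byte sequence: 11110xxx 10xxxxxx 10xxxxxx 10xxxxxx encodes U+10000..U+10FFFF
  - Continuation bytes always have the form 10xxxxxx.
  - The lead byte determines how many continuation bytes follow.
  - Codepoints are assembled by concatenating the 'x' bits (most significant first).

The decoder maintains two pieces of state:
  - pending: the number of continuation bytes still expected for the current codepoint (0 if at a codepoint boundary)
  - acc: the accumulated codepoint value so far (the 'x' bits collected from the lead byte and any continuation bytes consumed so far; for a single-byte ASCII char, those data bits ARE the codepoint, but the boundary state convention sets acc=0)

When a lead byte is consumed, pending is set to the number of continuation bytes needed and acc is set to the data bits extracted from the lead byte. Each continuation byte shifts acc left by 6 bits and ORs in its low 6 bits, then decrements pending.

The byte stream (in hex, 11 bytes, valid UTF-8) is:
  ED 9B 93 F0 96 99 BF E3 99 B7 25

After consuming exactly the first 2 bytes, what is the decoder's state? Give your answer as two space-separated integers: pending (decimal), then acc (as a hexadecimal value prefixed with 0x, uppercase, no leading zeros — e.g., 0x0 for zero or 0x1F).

Byte[0]=ED: 3-byte lead. pending=2, acc=0xD
Byte[1]=9B: continuation. acc=(acc<<6)|0x1B=0x35B, pending=1

Answer: 1 0x35B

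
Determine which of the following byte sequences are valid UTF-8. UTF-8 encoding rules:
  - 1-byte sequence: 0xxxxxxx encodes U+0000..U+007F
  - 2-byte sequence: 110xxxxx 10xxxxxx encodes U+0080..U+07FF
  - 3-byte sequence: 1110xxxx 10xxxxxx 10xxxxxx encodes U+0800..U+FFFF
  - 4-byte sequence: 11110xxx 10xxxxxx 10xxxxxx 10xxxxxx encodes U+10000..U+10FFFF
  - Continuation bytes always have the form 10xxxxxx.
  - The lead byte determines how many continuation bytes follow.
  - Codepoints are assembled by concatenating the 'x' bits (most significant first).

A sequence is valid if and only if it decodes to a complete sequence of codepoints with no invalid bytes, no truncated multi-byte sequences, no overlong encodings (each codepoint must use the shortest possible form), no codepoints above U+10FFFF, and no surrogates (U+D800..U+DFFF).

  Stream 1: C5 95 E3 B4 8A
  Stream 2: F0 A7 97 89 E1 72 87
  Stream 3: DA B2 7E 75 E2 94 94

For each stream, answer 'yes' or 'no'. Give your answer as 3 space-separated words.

Stream 1: decodes cleanly. VALID
Stream 2: error at byte offset 5. INVALID
Stream 3: decodes cleanly. VALID

Answer: yes no yes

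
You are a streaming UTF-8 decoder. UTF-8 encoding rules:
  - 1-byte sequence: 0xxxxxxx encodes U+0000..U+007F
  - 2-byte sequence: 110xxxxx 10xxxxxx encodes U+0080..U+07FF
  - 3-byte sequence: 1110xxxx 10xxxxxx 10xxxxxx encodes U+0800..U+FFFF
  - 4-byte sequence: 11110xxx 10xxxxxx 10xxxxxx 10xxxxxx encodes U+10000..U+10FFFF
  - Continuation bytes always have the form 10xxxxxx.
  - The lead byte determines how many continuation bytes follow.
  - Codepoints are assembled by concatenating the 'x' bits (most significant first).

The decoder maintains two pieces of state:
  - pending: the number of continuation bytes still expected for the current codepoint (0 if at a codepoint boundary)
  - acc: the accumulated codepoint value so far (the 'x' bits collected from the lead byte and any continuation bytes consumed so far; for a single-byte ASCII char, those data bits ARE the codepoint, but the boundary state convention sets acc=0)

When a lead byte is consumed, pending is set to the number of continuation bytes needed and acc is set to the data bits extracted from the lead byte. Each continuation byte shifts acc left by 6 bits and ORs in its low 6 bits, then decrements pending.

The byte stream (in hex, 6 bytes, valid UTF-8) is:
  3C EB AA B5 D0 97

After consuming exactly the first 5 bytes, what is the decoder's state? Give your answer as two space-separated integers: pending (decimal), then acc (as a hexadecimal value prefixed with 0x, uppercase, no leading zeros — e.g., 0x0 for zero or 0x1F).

Byte[0]=3C: 1-byte. pending=0, acc=0x0
Byte[1]=EB: 3-byte lead. pending=2, acc=0xB
Byte[2]=AA: continuation. acc=(acc<<6)|0x2A=0x2EA, pending=1
Byte[3]=B5: continuation. acc=(acc<<6)|0x35=0xBAB5, pending=0
Byte[4]=D0: 2-byte lead. pending=1, acc=0x10

Answer: 1 0x10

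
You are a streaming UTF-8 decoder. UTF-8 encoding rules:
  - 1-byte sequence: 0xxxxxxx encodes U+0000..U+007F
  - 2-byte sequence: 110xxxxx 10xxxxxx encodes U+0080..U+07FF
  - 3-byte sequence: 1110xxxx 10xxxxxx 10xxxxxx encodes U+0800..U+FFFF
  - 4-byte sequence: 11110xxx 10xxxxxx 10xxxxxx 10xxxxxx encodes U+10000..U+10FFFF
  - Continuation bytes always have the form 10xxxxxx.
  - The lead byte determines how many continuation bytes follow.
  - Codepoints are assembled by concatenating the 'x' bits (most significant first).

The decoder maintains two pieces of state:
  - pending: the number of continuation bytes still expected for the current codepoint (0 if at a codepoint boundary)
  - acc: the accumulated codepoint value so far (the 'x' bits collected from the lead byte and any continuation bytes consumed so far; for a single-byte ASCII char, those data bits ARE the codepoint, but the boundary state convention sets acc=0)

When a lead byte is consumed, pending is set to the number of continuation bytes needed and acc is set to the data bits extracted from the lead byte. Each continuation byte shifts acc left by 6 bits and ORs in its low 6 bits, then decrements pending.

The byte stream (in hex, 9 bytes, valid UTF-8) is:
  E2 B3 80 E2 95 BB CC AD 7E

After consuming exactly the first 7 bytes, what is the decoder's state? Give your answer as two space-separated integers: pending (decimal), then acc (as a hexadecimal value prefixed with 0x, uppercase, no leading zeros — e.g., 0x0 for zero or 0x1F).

Byte[0]=E2: 3-byte lead. pending=2, acc=0x2
Byte[1]=B3: continuation. acc=(acc<<6)|0x33=0xB3, pending=1
Byte[2]=80: continuation. acc=(acc<<6)|0x00=0x2CC0, pending=0
Byte[3]=E2: 3-byte lead. pending=2, acc=0x2
Byte[4]=95: continuation. acc=(acc<<6)|0x15=0x95, pending=1
Byte[5]=BB: continuation. acc=(acc<<6)|0x3B=0x257B, pending=0
Byte[6]=CC: 2-byte lead. pending=1, acc=0xC

Answer: 1 0xC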